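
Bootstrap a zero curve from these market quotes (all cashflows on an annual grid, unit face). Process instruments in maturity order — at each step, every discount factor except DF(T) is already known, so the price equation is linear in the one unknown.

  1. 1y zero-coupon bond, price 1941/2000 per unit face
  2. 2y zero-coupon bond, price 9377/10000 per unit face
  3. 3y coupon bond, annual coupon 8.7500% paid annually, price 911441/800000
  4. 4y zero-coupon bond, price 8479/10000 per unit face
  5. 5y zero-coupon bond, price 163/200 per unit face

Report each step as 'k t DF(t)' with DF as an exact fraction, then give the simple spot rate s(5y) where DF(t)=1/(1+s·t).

step 1 [1y] zero: DF = P = 1941/2000 ≈ 0.970500
step 2 [2y] zero: DF = P = 9377/10000 ≈ 0.937700
step 3 [3y] bond c/1=7/80: DF=(911441/800000 − 7/80·(0.970500+0.937700))/(1+7/80) = 8941/10000 ≈ 0.894100
step 4 [4y] zero: DF = P = 8479/10000 ≈ 0.847900
step 5 [5y] zero: DF = P = 163/200 ≈ 0.815000

1 1 1941/2000
2 2 9377/10000
3 3 8941/10000
4 4 8479/10000
5 5 163/200
s(5y) = (1/(163/200) − 1)/(5) = 37/815 ≈ 4.5399%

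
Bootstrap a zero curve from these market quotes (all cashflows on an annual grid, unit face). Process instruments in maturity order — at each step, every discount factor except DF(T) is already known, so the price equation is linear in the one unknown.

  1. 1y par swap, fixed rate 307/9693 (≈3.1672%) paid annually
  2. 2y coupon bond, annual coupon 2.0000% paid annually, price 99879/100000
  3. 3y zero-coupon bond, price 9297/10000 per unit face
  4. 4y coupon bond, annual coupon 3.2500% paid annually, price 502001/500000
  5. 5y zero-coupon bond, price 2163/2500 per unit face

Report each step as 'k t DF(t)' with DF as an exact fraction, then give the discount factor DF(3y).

step 1 [1y] swap r/1=307/9693: DF=(1 − 307/9693·(0))/(1+307/9693) = 9693/10000 ≈ 0.969300
step 2 [2y] bond c/1=1/50: DF=(99879/100000 − 1/50·(0.969300))/(1+1/50) = 4801/5000 ≈ 0.960200
step 3 [3y] zero: DF = P = 9297/10000 ≈ 0.929700
step 4 [4y] bond c/1=13/400: DF=(502001/500000 − 13/400·(0.969300+0.960200+0.929700))/(1+13/400) = 1103/1250 ≈ 0.882400
step 5 [5y] zero: DF = P = 2163/2500 ≈ 0.865200

1 1 9693/10000
2 2 4801/5000
3 3 9297/10000
4 4 1103/1250
5 5 2163/2500
DF(3y) = 9297/10000 ≈ 0.929700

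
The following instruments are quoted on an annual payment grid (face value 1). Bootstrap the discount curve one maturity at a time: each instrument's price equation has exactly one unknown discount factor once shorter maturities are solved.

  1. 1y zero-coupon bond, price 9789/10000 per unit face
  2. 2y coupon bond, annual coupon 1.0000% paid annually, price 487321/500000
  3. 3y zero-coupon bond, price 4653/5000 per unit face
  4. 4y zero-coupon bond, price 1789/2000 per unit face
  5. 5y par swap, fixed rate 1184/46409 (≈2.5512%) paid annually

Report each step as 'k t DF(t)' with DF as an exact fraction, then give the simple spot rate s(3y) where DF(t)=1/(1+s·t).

1 1 9789/10000
2 2 9553/10000
3 3 4653/5000
4 4 1789/2000
5 5 551/625
s(3y) = (1/(4653/5000) − 1)/(3) = 347/13959 ≈ 2.4859%

step 1 [1y] zero: DF = P = 9789/10000 ≈ 0.978900
step 2 [2y] bond c/1=1/100: DF=(487321/500000 − 1/100·(0.978900))/(1+1/100) = 9553/10000 ≈ 0.955300
step 3 [3y] zero: DF = P = 4653/5000 ≈ 0.930600
step 4 [4y] zero: DF = P = 1789/2000 ≈ 0.894500
step 5 [5y] swap r/1=1184/46409: DF=(1 − 1184/46409·(0.978900+0.955300+0.930600+0.894500))/(1+1184/46409) = 551/625 ≈ 0.881600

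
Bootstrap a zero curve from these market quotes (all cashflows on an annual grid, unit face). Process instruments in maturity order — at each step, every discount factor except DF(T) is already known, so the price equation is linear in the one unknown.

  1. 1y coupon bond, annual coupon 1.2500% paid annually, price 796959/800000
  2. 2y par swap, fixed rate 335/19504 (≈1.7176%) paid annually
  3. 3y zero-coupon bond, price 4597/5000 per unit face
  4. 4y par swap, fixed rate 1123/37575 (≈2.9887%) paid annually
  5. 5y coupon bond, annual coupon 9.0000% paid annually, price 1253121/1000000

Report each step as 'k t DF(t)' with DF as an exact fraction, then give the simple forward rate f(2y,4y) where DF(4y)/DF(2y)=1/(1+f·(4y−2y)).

1 1 9839/10000
2 2 1933/2000
3 3 4597/5000
4 4 8877/10000
5 5 4197/5000
f(2y,4y) = ((1933/2000)/(8877/10000) − 1)/(2) = 394/8877 ≈ 4.4384%

step 1 [1y] bond c/1=1/80: DF=(796959/800000 − 1/80·(0))/(1+1/80) = 9839/10000 ≈ 0.983900
step 2 [2y] swap r/1=335/19504: DF=(1 − 335/19504·(0.983900))/(1+335/19504) = 1933/2000 ≈ 0.966500
step 3 [3y] zero: DF = P = 4597/5000 ≈ 0.919400
step 4 [4y] swap r/1=1123/37575: DF=(1 − 1123/37575·(0.983900+0.966500+0.919400))/(1+1123/37575) = 8877/10000 ≈ 0.887700
step 5 [5y] bond c/1=9/100: DF=(1253121/1000000 − 9/100·(0.983900+0.966500+0.919400+0.887700))/(1+9/100) = 4197/5000 ≈ 0.839400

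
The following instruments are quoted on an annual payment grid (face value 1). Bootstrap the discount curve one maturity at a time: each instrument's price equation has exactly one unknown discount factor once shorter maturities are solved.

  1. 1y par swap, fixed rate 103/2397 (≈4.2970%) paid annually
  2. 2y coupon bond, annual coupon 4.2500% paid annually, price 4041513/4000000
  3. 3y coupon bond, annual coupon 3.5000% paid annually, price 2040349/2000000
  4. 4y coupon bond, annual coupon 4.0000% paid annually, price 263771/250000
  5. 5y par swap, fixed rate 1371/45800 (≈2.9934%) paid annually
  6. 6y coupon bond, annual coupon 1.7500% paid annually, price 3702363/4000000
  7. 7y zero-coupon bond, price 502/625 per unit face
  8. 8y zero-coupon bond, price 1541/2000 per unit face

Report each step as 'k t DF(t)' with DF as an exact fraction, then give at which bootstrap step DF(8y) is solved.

step 1 [1y] swap r/1=103/2397: DF=(1 − 103/2397·(0))/(1+103/2397) = 2397/2500 ≈ 0.958800
step 2 [2y] bond c/1=17/400: DF=(4041513/4000000 − 17/400·(0.958800))/(1+17/400) = 9301/10000 ≈ 0.930100
step 3 [3y] bond c/1=7/200: DF=(2040349/2000000 − 7/200·(0.958800+0.930100))/(1+7/200) = 4609/5000 ≈ 0.921800
step 4 [4y] bond c/1=1/25: DF=(263771/250000 − 1/25·(0.958800+0.930100+0.921800))/(1+1/25) = 1133/1250 ≈ 0.906400
step 5 [5y] swap r/1=1371/45800: DF=(1 − 1371/45800·(0.958800+0.930100+0.921800+0.906400))/(1+1371/45800) = 8629/10000 ≈ 0.862900
step 6 [6y] bond c/1=7/400: DF=(3702363/4000000 − 7/400·(0.958800+0.930100+0.921800+0.906400+0.862900))/(1+7/400) = 8309/10000 ≈ 0.830900
step 7 [7y] zero: DF = P = 502/625 ≈ 0.803200
step 8 [8y] zero: DF = P = 1541/2000 ≈ 0.770500

1 1 2397/2500
2 2 9301/10000
3 3 4609/5000
4 4 1133/1250
5 5 8629/10000
6 6 8309/10000
7 7 502/625
8 8 1541/2000
DF(8y) is solved at step 8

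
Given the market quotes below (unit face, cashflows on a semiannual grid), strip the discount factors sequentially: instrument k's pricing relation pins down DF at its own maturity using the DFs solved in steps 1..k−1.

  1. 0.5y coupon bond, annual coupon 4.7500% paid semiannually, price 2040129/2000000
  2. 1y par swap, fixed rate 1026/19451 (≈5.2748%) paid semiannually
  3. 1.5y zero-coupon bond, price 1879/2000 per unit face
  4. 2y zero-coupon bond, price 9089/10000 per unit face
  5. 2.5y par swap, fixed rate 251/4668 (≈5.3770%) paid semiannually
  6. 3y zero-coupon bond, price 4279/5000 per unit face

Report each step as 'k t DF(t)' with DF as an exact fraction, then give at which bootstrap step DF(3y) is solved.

1 1/2 2491/2500
2 1 9487/10000
3 3/2 1879/2000
4 2 9089/10000
5 5/2 1749/2000
6 3 4279/5000
DF(3y) is solved at step 6

step 1 [0.5y] bond c/2=19/800: DF=(2040129/2000000 − 19/800·(0))/(1+19/800) = 2491/2500 ≈ 0.996400
step 2 [1y] swap r/2=513/19451: DF=(1 − 513/19451·(0.996400))/(1+513/19451) = 9487/10000 ≈ 0.948700
step 3 [1.5y] zero: DF = P = 1879/2000 ≈ 0.939500
step 4 [2y] zero: DF = P = 9089/10000 ≈ 0.908900
step 5 [2.5y] swap r/2=251/9336: DF=(1 − 251/9336·(0.996400+0.948700+0.939500+0.908900))/(1+251/9336) = 1749/2000 ≈ 0.874500
step 6 [3y] zero: DF = P = 4279/5000 ≈ 0.855800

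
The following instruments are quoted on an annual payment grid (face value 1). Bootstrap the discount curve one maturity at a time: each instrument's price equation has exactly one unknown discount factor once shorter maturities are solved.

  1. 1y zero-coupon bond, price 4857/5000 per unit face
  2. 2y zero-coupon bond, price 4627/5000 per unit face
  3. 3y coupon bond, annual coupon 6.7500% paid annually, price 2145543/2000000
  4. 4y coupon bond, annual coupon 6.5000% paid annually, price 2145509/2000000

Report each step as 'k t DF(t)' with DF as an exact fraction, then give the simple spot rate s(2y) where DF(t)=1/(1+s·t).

step 1 [1y] zero: DF = P = 4857/5000 ≈ 0.971400
step 2 [2y] zero: DF = P = 4627/5000 ≈ 0.925400
step 3 [3y] bond c/1=27/400: DF=(2145543/2000000 − 27/400·(0.971400+0.925400))/(1+27/400) = 177/200 ≈ 0.885000
step 4 [4y] bond c/1=13/200: DF=(2145509/2000000 − 13/200·(0.971400+0.925400+0.885000))/(1+13/200) = 67/80 ≈ 0.837500

1 1 4857/5000
2 2 4627/5000
3 3 177/200
4 4 67/80
s(2y) = (1/(4627/5000) − 1)/(2) = 373/9254 ≈ 4.0307%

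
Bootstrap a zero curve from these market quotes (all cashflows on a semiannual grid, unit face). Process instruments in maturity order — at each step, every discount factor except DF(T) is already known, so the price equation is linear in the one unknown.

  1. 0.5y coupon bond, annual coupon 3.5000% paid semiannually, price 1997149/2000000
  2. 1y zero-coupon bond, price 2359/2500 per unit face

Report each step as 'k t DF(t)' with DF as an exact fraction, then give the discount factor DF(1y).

step 1 [0.5y] bond c/2=7/400: DF=(1997149/2000000 − 7/400·(0))/(1+7/400) = 4907/5000 ≈ 0.981400
step 2 [1y] zero: DF = P = 2359/2500 ≈ 0.943600

1 1/2 4907/5000
2 1 2359/2500
DF(1y) = 2359/2500 ≈ 0.943600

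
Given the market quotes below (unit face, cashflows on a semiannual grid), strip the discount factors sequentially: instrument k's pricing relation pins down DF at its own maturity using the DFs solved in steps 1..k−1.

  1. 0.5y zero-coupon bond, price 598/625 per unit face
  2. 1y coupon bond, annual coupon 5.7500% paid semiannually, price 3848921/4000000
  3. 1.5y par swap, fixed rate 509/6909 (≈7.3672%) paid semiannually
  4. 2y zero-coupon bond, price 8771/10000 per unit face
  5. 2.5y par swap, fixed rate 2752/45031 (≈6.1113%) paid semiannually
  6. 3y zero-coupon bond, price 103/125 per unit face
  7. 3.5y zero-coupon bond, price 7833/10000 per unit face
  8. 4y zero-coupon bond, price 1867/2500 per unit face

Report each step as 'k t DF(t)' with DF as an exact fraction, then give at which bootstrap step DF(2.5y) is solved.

1 1/2 598/625
2 1 4543/5000
3 3/2 4491/5000
4 2 8771/10000
5 5/2 539/625
6 3 103/125
7 7/2 7833/10000
8 4 1867/2500
DF(2.5y) is solved at step 5

step 1 [0.5y] zero: DF = P = 598/625 ≈ 0.956800
step 2 [1y] bond c/2=23/800: DF=(3848921/4000000 − 23/800·(0.956800))/(1+23/800) = 4543/5000 ≈ 0.908600
step 3 [1.5y] swap r/2=509/13818: DF=(1 − 509/13818·(0.956800+0.908600))/(1+509/13818) = 4491/5000 ≈ 0.898200
step 4 [2y] zero: DF = P = 8771/10000 ≈ 0.877100
step 5 [2.5y] swap r/2=1376/45031: DF=(1 − 1376/45031·(0.956800+0.908600+0.898200+0.877100))/(1+1376/45031) = 539/625 ≈ 0.862400
step 6 [3y] zero: DF = P = 103/125 ≈ 0.824000
step 7 [3.5y] zero: DF = P = 7833/10000 ≈ 0.783300
step 8 [4y] zero: DF = P = 1867/2500 ≈ 0.746800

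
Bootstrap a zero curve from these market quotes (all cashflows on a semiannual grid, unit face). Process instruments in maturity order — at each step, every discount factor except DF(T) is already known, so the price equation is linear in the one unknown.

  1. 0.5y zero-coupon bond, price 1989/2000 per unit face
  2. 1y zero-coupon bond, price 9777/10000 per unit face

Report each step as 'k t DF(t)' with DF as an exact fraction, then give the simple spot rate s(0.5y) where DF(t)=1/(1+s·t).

1 1/2 1989/2000
2 1 9777/10000
s(0.5y) = (1/(1989/2000) − 1)/(1/2) = 22/1989 ≈ 1.1061%

step 1 [0.5y] zero: DF = P = 1989/2000 ≈ 0.994500
step 2 [1y] zero: DF = P = 9777/10000 ≈ 0.977700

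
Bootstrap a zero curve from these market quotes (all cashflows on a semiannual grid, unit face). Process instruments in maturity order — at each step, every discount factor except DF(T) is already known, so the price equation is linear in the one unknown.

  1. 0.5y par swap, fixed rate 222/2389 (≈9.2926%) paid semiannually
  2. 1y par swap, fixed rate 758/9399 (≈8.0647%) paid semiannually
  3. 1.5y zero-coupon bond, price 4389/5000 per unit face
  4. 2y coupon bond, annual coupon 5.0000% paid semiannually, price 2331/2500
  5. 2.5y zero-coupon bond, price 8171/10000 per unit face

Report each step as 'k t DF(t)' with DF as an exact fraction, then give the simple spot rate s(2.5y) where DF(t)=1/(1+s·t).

step 1 [0.5y] swap r/2=111/2389: DF=(1 − 111/2389·(0))/(1+111/2389) = 2389/2500 ≈ 0.955600
step 2 [1y] swap r/2=379/9399: DF=(1 − 379/9399·(0.955600))/(1+379/9399) = 4621/5000 ≈ 0.924200
step 3 [1.5y] zero: DF = P = 4389/5000 ≈ 0.877800
step 4 [2y] bond c/2=1/40: DF=(2331/2500 − 1/40·(0.955600+0.924200+0.877800))/(1+1/40) = 1053/1250 ≈ 0.842400
step 5 [2.5y] zero: DF = P = 8171/10000 ≈ 0.817100

1 1/2 2389/2500
2 1 4621/5000
3 3/2 4389/5000
4 2 1053/1250
5 5/2 8171/10000
s(2.5y) = (1/(8171/10000) − 1)/(5/2) = 3658/40855 ≈ 8.9536%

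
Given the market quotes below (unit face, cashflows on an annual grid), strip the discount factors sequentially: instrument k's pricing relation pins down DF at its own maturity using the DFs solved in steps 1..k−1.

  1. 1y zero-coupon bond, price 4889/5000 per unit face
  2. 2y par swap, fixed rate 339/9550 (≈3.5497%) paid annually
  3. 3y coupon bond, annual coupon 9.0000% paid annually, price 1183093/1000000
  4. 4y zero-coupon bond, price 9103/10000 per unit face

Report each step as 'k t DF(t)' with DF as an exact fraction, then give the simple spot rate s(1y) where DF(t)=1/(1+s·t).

1 1 4889/5000
2 2 4661/5000
3 3 9277/10000
4 4 9103/10000
s(1y) = (1/(4889/5000) − 1)/(1) = 111/4889 ≈ 2.2704%

step 1 [1y] zero: DF = P = 4889/5000 ≈ 0.977800
step 2 [2y] swap r/1=339/9550: DF=(1 − 339/9550·(0.977800))/(1+339/9550) = 4661/5000 ≈ 0.932200
step 3 [3y] bond c/1=9/100: DF=(1183093/1000000 − 9/100·(0.977800+0.932200))/(1+9/100) = 9277/10000 ≈ 0.927700
step 4 [4y] zero: DF = P = 9103/10000 ≈ 0.910300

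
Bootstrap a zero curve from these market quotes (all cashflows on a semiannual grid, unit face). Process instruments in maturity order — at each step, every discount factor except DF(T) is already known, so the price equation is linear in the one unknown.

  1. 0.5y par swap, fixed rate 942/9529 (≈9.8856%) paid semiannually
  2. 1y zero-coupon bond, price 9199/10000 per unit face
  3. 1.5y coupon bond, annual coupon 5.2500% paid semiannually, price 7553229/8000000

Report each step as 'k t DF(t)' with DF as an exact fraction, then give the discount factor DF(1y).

1 1/2 9529/10000
2 1 9199/10000
3 3/2 8721/10000
DF(1y) = 9199/10000 ≈ 0.919900

step 1 [0.5y] swap r/2=471/9529: DF=(1 − 471/9529·(0))/(1+471/9529) = 9529/10000 ≈ 0.952900
step 2 [1y] zero: DF = P = 9199/10000 ≈ 0.919900
step 3 [1.5y] bond c/2=21/800: DF=(7553229/8000000 − 21/800·(0.952900+0.919900))/(1+21/800) = 8721/10000 ≈ 0.872100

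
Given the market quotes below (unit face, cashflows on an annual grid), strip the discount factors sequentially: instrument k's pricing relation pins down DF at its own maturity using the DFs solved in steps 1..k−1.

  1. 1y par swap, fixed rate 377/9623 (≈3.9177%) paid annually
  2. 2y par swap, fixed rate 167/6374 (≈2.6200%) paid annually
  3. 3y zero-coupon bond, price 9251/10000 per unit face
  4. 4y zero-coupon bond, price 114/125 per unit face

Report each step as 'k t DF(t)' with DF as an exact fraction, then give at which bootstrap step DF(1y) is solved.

1 1 9623/10000
2 2 9499/10000
3 3 9251/10000
4 4 114/125
DF(1y) is solved at step 1

step 1 [1y] swap r/1=377/9623: DF=(1 − 377/9623·(0))/(1+377/9623) = 9623/10000 ≈ 0.962300
step 2 [2y] swap r/1=167/6374: DF=(1 − 167/6374·(0.962300))/(1+167/6374) = 9499/10000 ≈ 0.949900
step 3 [3y] zero: DF = P = 9251/10000 ≈ 0.925100
step 4 [4y] zero: DF = P = 114/125 ≈ 0.912000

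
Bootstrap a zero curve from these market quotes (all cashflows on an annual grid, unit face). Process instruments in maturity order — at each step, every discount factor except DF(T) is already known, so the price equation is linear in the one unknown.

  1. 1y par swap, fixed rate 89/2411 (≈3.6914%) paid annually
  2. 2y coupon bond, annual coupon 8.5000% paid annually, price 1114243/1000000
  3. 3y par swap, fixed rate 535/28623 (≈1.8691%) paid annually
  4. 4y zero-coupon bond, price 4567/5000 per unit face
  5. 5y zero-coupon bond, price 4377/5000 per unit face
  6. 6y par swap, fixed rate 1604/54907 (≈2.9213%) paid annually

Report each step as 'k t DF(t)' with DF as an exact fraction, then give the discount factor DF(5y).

1 1 2411/2500
2 2 4757/5000
3 3 1893/2000
4 4 4567/5000
5 5 4377/5000
6 6 2099/2500
DF(5y) = 4377/5000 ≈ 0.875400

step 1 [1y] swap r/1=89/2411: DF=(1 − 89/2411·(0))/(1+89/2411) = 2411/2500 ≈ 0.964400
step 2 [2y] bond c/1=17/200: DF=(1114243/1000000 − 17/200·(0.964400))/(1+17/200) = 4757/5000 ≈ 0.951400
step 3 [3y] swap r/1=535/28623: DF=(1 − 535/28623·(0.964400+0.951400))/(1+535/28623) = 1893/2000 ≈ 0.946500
step 4 [4y] zero: DF = P = 4567/5000 ≈ 0.913400
step 5 [5y] zero: DF = P = 4377/5000 ≈ 0.875400
step 6 [6y] swap r/1=1604/54907: DF=(1 − 1604/54907·(0.964400+0.951400+0.946500+0.913400+0.875400))/(1+1604/54907) = 2099/2500 ≈ 0.839600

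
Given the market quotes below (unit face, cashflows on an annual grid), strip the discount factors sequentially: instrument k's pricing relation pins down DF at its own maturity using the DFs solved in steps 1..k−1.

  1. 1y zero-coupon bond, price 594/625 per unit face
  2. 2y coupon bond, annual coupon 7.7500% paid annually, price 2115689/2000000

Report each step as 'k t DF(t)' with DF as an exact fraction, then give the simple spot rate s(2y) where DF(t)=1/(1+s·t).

1 1 594/625
2 2 4567/5000
s(2y) = (1/(4567/5000) − 1)/(2) = 433/9134 ≈ 4.7405%

step 1 [1y] zero: DF = P = 594/625 ≈ 0.950400
step 2 [2y] bond c/1=31/400: DF=(2115689/2000000 − 31/400·(0.950400))/(1+31/400) = 4567/5000 ≈ 0.913400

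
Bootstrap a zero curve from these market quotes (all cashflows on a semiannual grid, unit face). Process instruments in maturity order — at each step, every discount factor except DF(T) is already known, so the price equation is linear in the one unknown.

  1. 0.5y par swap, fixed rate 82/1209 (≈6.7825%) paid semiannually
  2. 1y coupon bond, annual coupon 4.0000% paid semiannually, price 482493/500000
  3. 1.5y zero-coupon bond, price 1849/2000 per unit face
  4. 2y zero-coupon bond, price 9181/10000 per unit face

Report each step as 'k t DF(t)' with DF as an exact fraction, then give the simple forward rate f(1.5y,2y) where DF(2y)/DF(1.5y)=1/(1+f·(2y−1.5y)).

1 1/2 1209/1250
2 1 9271/10000
3 3/2 1849/2000
4 2 9181/10000
f(1.5y,2y) = ((1849/2000)/(9181/10000) − 1)/(1/2) = 128/9181 ≈ 1.3942%

step 1 [0.5y] swap r/2=41/1209: DF=(1 − 41/1209·(0))/(1+41/1209) = 1209/1250 ≈ 0.967200
step 2 [1y] bond c/2=1/50: DF=(482493/500000 − 1/50·(0.967200))/(1+1/50) = 9271/10000 ≈ 0.927100
step 3 [1.5y] zero: DF = P = 1849/2000 ≈ 0.924500
step 4 [2y] zero: DF = P = 9181/10000 ≈ 0.918100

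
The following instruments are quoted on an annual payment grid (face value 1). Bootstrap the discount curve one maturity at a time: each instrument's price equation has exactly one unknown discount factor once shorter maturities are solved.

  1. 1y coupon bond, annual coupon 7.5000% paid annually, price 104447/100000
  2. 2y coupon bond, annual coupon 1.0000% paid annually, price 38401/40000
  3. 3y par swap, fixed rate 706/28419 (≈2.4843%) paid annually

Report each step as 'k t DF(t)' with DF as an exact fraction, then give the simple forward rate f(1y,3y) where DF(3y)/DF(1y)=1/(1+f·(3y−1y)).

1 1 2429/2500
2 2 9409/10000
3 3 4647/5000
f(1y,3y) = ((2429/2500)/(4647/5000) − 1)/(2) = 211/9294 ≈ 2.2703%

step 1 [1y] bond c/1=3/40: DF=(104447/100000 − 3/40·(0))/(1+3/40) = 2429/2500 ≈ 0.971600
step 2 [2y] bond c/1=1/100: DF=(38401/40000 − 1/100·(0.971600))/(1+1/100) = 9409/10000 ≈ 0.940900
step 3 [3y] swap r/1=706/28419: DF=(1 − 706/28419·(0.971600+0.940900))/(1+706/28419) = 4647/5000 ≈ 0.929400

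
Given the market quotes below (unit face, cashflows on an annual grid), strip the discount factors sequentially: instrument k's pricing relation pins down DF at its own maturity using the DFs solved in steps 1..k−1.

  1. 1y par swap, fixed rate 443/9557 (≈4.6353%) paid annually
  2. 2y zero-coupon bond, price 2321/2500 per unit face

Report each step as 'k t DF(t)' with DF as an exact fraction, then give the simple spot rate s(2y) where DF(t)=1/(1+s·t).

1 1 9557/10000
2 2 2321/2500
s(2y) = (1/(2321/2500) − 1)/(2) = 179/4642 ≈ 3.8561%

step 1 [1y] swap r/1=443/9557: DF=(1 − 443/9557·(0))/(1+443/9557) = 9557/10000 ≈ 0.955700
step 2 [2y] zero: DF = P = 2321/2500 ≈ 0.928400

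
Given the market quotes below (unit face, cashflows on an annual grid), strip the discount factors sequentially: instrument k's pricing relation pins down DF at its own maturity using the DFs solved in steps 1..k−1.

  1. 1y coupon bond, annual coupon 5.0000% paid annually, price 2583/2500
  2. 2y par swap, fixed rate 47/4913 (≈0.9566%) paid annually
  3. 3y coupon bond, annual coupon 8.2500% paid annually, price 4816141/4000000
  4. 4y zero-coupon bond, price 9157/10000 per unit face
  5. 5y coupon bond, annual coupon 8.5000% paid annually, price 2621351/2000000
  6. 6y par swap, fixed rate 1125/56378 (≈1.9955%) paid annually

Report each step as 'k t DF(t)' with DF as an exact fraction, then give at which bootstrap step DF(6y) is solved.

1 1 123/125
2 2 2453/2500
3 3 77/80
4 4 9157/10000
5 5 9069/10000
6 6 71/80
DF(6y) is solved at step 6

step 1 [1y] bond c/1=1/20: DF=(2583/2500 − 1/20·(0))/(1+1/20) = 123/125 ≈ 0.984000
step 2 [2y] swap r/1=47/4913: DF=(1 − 47/4913·(0.984000))/(1+47/4913) = 2453/2500 ≈ 0.981200
step 3 [3y] bond c/1=33/400: DF=(4816141/4000000 − 33/400·(0.984000+0.981200))/(1+33/400) = 77/80 ≈ 0.962500
step 4 [4y] zero: DF = P = 9157/10000 ≈ 0.915700
step 5 [5y] bond c/1=17/200: DF=(2621351/2000000 − 17/200·(0.984000+0.981200+0.962500+0.915700))/(1+17/200) = 9069/10000 ≈ 0.906900
step 6 [6y] swap r/1=1125/56378: DF=(1 − 1125/56378·(0.984000+0.981200+0.962500+0.915700+0.906900))/(1+1125/56378) = 71/80 ≈ 0.887500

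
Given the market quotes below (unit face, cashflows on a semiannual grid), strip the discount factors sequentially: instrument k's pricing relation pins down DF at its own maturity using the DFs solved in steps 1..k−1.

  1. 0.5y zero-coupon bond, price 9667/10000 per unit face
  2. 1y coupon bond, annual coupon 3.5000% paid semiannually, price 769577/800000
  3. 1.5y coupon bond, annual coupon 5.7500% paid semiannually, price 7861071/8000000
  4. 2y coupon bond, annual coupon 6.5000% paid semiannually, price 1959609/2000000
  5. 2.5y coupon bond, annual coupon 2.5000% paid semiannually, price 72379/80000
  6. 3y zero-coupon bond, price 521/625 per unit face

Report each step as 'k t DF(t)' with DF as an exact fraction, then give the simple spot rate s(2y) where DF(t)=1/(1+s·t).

step 1 [0.5y] zero: DF = P = 9667/10000 ≈ 0.966700
step 2 [1y] bond c/2=7/400: DF=(769577/800000 − 7/400·(0.966700))/(1+7/400) = 1161/1250 ≈ 0.928800
step 3 [1.5y] bond c/2=23/800: DF=(7861071/8000000 − 23/800·(0.966700+0.928800))/(1+23/800) = 4511/5000 ≈ 0.902200
step 4 [2y] bond c/2=13/400: DF=(1959609/2000000 − 13/400·(0.966700+0.928800+0.902200))/(1+13/400) = 8609/10000 ≈ 0.860900
step 5 [2.5y] bond c/2=1/80: DF=(72379/80000 − 1/80·(0.966700+0.928800+0.902200+0.860900))/(1+1/80) = 2121/2500 ≈ 0.848400
step 6 [3y] zero: DF = P = 521/625 ≈ 0.833600

1 1/2 9667/10000
2 1 1161/1250
3 3/2 4511/5000
4 2 8609/10000
5 5/2 2121/2500
6 3 521/625
s(2y) = (1/(8609/10000) − 1)/(2) = 1391/17218 ≈ 8.0788%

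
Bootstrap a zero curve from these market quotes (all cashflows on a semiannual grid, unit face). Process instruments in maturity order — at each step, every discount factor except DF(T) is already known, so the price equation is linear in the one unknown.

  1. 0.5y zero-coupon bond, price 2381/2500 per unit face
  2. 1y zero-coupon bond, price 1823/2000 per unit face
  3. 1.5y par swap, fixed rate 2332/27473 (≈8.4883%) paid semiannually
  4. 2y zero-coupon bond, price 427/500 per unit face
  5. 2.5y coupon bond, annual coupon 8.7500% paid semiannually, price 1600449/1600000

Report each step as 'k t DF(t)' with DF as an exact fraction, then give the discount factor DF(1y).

step 1 [0.5y] zero: DF = P = 2381/2500 ≈ 0.952400
step 2 [1y] zero: DF = P = 1823/2000 ≈ 0.911500
step 3 [1.5y] swap r/2=1166/27473: DF=(1 − 1166/27473·(0.952400+0.911500))/(1+1166/27473) = 4417/5000 ≈ 0.883400
step 4 [2y] zero: DF = P = 427/500 ≈ 0.854000
step 5 [2.5y] bond c/2=7/160: DF=(1600449/1600000 − 7/160·(0.952400+0.911500+0.883400+0.854000))/(1+7/160) = 4037/5000 ≈ 0.807400

1 1/2 2381/2500
2 1 1823/2000
3 3/2 4417/5000
4 2 427/500
5 5/2 4037/5000
DF(1y) = 1823/2000 ≈ 0.911500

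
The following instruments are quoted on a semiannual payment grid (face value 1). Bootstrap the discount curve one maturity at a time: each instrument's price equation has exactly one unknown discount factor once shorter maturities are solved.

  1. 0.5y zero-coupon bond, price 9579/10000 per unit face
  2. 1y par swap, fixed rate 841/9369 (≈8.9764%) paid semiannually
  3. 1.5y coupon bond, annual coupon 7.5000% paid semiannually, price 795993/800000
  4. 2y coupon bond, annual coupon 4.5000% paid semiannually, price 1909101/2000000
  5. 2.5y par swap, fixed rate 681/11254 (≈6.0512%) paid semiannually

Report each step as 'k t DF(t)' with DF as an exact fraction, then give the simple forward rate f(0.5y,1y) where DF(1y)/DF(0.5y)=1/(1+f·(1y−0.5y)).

step 1 [0.5y] zero: DF = P = 9579/10000 ≈ 0.957900
step 2 [1y] swap r/2=841/18738: DF=(1 − 841/18738·(0.957900))/(1+841/18738) = 9159/10000 ≈ 0.915900
step 3 [1.5y] bond c/2=3/80: DF=(795993/800000 − 3/80·(0.957900+0.915900))/(1+3/80) = 8913/10000 ≈ 0.891300
step 4 [2y] bond c/2=9/400: DF=(1909101/2000000 − 9/400·(0.957900+0.915900+0.891300))/(1+9/400) = 8727/10000 ≈ 0.872700
step 5 [2.5y] swap r/2=681/22508: DF=(1 − 681/22508·(0.957900+0.915900+0.891300+0.872700))/(1+681/22508) = 4319/5000 ≈ 0.863800

1 1/2 9579/10000
2 1 9159/10000
3 3/2 8913/10000
4 2 8727/10000
5 5/2 4319/5000
f(0.5y,1y) = ((9579/10000)/(9159/10000) − 1)/(1/2) = 280/3053 ≈ 9.1713%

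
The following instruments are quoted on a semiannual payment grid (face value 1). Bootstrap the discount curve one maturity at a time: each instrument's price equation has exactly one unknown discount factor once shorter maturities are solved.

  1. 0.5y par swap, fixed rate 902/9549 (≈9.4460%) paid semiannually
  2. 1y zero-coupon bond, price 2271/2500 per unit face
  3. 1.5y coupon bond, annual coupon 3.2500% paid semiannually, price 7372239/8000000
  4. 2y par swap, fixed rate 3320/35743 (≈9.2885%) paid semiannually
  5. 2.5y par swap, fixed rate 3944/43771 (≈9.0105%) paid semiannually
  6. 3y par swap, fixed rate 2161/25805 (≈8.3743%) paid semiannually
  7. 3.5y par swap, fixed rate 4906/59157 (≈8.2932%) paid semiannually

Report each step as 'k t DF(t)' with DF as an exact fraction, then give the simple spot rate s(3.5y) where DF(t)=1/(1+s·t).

1 1/2 9549/10000
2 1 2271/2500
3 3/2 877/1000
4 2 417/500
5 5/2 2007/2500
6 3 7839/10000
7 7/2 7547/10000
s(3.5y) = (1/(7547/10000) − 1)/(7/2) = 4906/52829 ≈ 9.2866%

step 1 [0.5y] swap r/2=451/9549: DF=(1 − 451/9549·(0))/(1+451/9549) = 9549/10000 ≈ 0.954900
step 2 [1y] zero: DF = P = 2271/2500 ≈ 0.908400
step 3 [1.5y] bond c/2=13/800: DF=(7372239/8000000 − 13/800·(0.954900+0.908400))/(1+13/800) = 877/1000 ≈ 0.877000
step 4 [2y] swap r/2=1660/35743: DF=(1 − 1660/35743·(0.954900+0.908400+0.877000))/(1+1660/35743) = 417/500 ≈ 0.834000
step 5 [2.5y] swap r/2=1972/43771: DF=(1 − 1972/43771·(0.954900+0.908400+0.877000+0.834000))/(1+1972/43771) = 2007/2500 ≈ 0.802800
step 6 [3y] swap r/2=2161/51610: DF=(1 − 2161/51610·(0.954900+0.908400+0.877000+0.834000+0.802800))/(1+2161/51610) = 7839/10000 ≈ 0.783900
step 7 [3.5y] swap r/2=2453/59157: DF=(1 − 2453/59157·(0.954900+0.908400+0.877000+0.834000+0.802800+0.783900))/(1+2453/59157) = 7547/10000 ≈ 0.754700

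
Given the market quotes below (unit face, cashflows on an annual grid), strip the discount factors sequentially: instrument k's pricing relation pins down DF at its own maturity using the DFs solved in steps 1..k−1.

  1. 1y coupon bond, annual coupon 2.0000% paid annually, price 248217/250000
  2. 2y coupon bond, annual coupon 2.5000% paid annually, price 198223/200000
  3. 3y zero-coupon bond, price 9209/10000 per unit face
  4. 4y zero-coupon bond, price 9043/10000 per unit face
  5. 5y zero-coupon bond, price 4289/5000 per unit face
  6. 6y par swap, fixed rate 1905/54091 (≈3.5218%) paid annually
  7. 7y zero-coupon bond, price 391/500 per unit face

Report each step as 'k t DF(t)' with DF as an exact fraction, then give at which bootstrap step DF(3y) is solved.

1 1 4867/5000
2 2 1179/1250
3 3 9209/10000
4 4 9043/10000
5 5 4289/5000
6 6 1619/2000
7 7 391/500
DF(3y) is solved at step 3

step 1 [1y] bond c/1=1/50: DF=(248217/250000 − 1/50·(0))/(1+1/50) = 4867/5000 ≈ 0.973400
step 2 [2y] bond c/1=1/40: DF=(198223/200000 − 1/40·(0.973400))/(1+1/40) = 1179/1250 ≈ 0.943200
step 3 [3y] zero: DF = P = 9209/10000 ≈ 0.920900
step 4 [4y] zero: DF = P = 9043/10000 ≈ 0.904300
step 5 [5y] zero: DF = P = 4289/5000 ≈ 0.857800
step 6 [6y] swap r/1=1905/54091: DF=(1 − 1905/54091·(0.973400+0.943200+0.920900+0.904300+0.857800))/(1+1905/54091) = 1619/2000 ≈ 0.809500
step 7 [7y] zero: DF = P = 391/500 ≈ 0.782000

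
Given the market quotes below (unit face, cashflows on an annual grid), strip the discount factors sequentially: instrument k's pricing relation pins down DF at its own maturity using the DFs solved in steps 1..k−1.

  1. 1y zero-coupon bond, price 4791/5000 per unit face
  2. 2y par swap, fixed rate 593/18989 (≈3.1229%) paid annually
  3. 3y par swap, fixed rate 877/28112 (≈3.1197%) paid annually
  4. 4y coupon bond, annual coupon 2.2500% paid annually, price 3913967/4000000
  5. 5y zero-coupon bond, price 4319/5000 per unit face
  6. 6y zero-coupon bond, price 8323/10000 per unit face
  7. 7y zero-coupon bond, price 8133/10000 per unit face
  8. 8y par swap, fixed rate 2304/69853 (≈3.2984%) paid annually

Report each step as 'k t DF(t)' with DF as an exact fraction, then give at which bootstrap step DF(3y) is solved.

1 1 4791/5000
2 2 9407/10000
3 3 9123/10000
4 4 8951/10000
5 5 4319/5000
6 6 8323/10000
7 7 8133/10000
8 8 481/625
DF(3y) is solved at step 3

step 1 [1y] zero: DF = P = 4791/5000 ≈ 0.958200
step 2 [2y] swap r/1=593/18989: DF=(1 − 593/18989·(0.958200))/(1+593/18989) = 9407/10000 ≈ 0.940700
step 3 [3y] swap r/1=877/28112: DF=(1 − 877/28112·(0.958200+0.940700))/(1+877/28112) = 9123/10000 ≈ 0.912300
step 4 [4y] bond c/1=9/400: DF=(3913967/4000000 − 9/400·(0.958200+0.940700+0.912300))/(1+9/400) = 8951/10000 ≈ 0.895100
step 5 [5y] zero: DF = P = 4319/5000 ≈ 0.863800
step 6 [6y] zero: DF = P = 8323/10000 ≈ 0.832300
step 7 [7y] zero: DF = P = 8133/10000 ≈ 0.813300
step 8 [8y] swap r/1=2304/69853: DF=(1 − 2304/69853·(0.958200+0.940700+0.912300+0.895100+0.863800+0.832300+0.813300))/(1+2304/69853) = 481/625 ≈ 0.769600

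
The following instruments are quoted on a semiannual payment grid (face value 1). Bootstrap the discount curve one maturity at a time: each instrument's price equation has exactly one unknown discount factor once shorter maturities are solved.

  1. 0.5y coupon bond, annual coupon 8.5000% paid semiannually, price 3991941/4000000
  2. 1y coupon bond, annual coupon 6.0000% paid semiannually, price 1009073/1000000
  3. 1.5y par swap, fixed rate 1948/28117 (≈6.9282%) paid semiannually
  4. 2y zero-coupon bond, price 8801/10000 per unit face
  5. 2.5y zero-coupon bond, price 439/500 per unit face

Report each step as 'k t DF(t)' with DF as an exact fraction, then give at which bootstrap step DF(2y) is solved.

1 1/2 9573/10000
2 1 4759/5000
3 3/2 4513/5000
4 2 8801/10000
5 5/2 439/500
DF(2y) is solved at step 4

step 1 [0.5y] bond c/2=17/400: DF=(3991941/4000000 − 17/400·(0))/(1+17/400) = 9573/10000 ≈ 0.957300
step 2 [1y] bond c/2=3/100: DF=(1009073/1000000 − 3/100·(0.957300))/(1+3/100) = 4759/5000 ≈ 0.951800
step 3 [1.5y] swap r/2=974/28117: DF=(1 − 974/28117·(0.957300+0.951800))/(1+974/28117) = 4513/5000 ≈ 0.902600
step 4 [2y] zero: DF = P = 8801/10000 ≈ 0.880100
step 5 [2.5y] zero: DF = P = 439/500 ≈ 0.878000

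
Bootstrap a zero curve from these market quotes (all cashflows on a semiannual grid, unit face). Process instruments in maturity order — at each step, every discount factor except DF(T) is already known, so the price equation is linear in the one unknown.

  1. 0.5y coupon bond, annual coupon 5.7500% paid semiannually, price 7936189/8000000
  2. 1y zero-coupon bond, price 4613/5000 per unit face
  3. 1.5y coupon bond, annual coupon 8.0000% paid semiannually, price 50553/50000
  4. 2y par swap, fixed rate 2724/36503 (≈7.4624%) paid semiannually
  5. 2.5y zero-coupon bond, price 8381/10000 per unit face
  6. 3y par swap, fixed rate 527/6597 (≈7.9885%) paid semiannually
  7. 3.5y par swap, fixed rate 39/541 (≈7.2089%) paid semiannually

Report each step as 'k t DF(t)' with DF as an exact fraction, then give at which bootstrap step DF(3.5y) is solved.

step 1 [0.5y] bond c/2=23/800: DF=(7936189/8000000 − 23/800·(0))/(1+23/800) = 9643/10000 ≈ 0.964300
step 2 [1y] zero: DF = P = 4613/5000 ≈ 0.922600
step 3 [1.5y] bond c/2=1/25: DF=(50553/50000 − 1/25·(0.964300+0.922600))/(1+1/25) = 2249/2500 ≈ 0.899600
step 4 [2y] swap r/2=1362/36503: DF=(1 − 1362/36503·(0.964300+0.922600+0.899600))/(1+1362/36503) = 4319/5000 ≈ 0.863800
step 5 [2.5y] zero: DF = P = 8381/10000 ≈ 0.838100
step 6 [3y] swap r/2=527/13194: DF=(1 − 527/13194·(0.964300+0.922600+0.899600+0.863800+0.838100))/(1+527/13194) = 1973/2500 ≈ 0.789200
step 7 [3.5y] swap r/2=39/1082: DF=(1 − 39/1082·(0.964300+0.922600+0.899600+0.863800+0.838100+0.789200))/(1+39/1082) = 977/1250 ≈ 0.781600

1 1/2 9643/10000
2 1 4613/5000
3 3/2 2249/2500
4 2 4319/5000
5 5/2 8381/10000
6 3 1973/2500
7 7/2 977/1250
DF(3.5y) is solved at step 7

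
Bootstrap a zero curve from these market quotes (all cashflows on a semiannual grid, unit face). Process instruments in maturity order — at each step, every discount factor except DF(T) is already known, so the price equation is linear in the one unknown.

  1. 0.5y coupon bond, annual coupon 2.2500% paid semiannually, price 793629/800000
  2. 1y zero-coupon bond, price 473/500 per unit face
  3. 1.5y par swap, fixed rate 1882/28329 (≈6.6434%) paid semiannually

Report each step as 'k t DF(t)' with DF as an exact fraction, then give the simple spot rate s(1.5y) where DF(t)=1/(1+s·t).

step 1 [0.5y] bond c/2=9/800: DF=(793629/800000 − 9/800·(0))/(1+9/800) = 981/1000 ≈ 0.981000
step 2 [1y] zero: DF = P = 473/500 ≈ 0.946000
step 3 [1.5y] swap r/2=941/28329: DF=(1 − 941/28329·(0.981000+0.946000))/(1+941/28329) = 9059/10000 ≈ 0.905900

1 1/2 981/1000
2 1 473/500
3 3/2 9059/10000
s(1.5y) = (1/(9059/10000) − 1)/(3/2) = 1882/27177 ≈ 6.9250%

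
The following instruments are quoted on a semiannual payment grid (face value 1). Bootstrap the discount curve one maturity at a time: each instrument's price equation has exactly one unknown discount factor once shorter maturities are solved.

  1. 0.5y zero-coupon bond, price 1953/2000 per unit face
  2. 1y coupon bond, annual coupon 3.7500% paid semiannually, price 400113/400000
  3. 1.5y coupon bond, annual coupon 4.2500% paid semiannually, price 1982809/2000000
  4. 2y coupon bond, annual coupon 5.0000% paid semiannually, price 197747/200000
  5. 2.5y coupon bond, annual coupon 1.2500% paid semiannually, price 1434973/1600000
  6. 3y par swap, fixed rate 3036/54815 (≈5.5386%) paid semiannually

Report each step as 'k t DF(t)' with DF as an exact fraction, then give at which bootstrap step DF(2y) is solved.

1 1/2 1953/2000
2 1 9639/10000
3 3/2 1163/1250
4 2 4473/5000
5 5/2 8679/10000
6 3 4241/5000
DF(2y) is solved at step 4

step 1 [0.5y] zero: DF = P = 1953/2000 ≈ 0.976500
step 2 [1y] bond c/2=3/160: DF=(400113/400000 − 3/160·(0.976500))/(1+3/160) = 9639/10000 ≈ 0.963900
step 3 [1.5y] bond c/2=17/800: DF=(1982809/2000000 − 17/800·(0.976500+0.963900))/(1+17/800) = 1163/1250 ≈ 0.930400
step 4 [2y] bond c/2=1/40: DF=(197747/200000 − 1/40·(0.976500+0.963900+0.930400))/(1+1/40) = 4473/5000 ≈ 0.894600
step 5 [2.5y] bond c/2=1/160: DF=(1434973/1600000 − 1/160·(0.976500+0.963900+0.930400+0.894600))/(1+1/160) = 8679/10000 ≈ 0.867900
step 6 [3y] swap r/2=1518/54815: DF=(1 − 1518/54815·(0.976500+0.963900+0.930400+0.894600+0.867900))/(1+1518/54815) = 4241/5000 ≈ 0.848200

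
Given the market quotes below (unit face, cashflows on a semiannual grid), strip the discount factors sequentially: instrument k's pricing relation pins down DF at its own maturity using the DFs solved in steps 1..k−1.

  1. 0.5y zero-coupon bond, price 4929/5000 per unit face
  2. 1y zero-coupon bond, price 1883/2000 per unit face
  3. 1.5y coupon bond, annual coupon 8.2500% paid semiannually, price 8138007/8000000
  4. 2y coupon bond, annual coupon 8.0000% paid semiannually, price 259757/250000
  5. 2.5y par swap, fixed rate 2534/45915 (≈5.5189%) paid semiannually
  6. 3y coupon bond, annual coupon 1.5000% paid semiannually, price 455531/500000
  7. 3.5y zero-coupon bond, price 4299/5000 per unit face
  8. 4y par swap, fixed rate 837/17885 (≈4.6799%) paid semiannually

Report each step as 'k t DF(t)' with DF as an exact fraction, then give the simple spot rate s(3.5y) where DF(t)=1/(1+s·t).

step 1 [0.5y] zero: DF = P = 4929/5000 ≈ 0.985800
step 2 [1y] zero: DF = P = 1883/2000 ≈ 0.941500
step 3 [1.5y] bond c/2=33/800: DF=(8138007/8000000 − 33/800·(0.985800+0.941500))/(1+33/800) = 4503/5000 ≈ 0.900600
step 4 [2y] bond c/2=1/25: DF=(259757/250000 − 1/25·(0.985800+0.941500+0.900600))/(1+1/25) = 8903/10000 ≈ 0.890300
step 5 [2.5y] swap r/2=1267/45915: DF=(1 − 1267/45915·(0.985800+0.941500+0.900600+0.890300))/(1+1267/45915) = 8733/10000 ≈ 0.873300
step 6 [3y] bond c/2=3/400: DF=(455531/500000 − 3/400·(0.985800+0.941500+0.900600+0.890300+0.873300))/(1+3/400) = 8701/10000 ≈ 0.870100
step 7 [3.5y] zero: DF = P = 4299/5000 ≈ 0.859800
step 8 [4y] swap r/2=837/35770: DF=(1 − 837/35770·(0.985800+0.941500+0.900600+0.890300+0.873300+0.870100+0.859800))/(1+837/35770) = 4163/5000 ≈ 0.832600

1 1/2 4929/5000
2 1 1883/2000
3 3/2 4503/5000
4 2 8903/10000
5 5/2 8733/10000
6 3 8701/10000
7 7/2 4299/5000
8 4 4163/5000
s(3.5y) = (1/(4299/5000) − 1)/(7/2) = 1402/30093 ≈ 4.6589%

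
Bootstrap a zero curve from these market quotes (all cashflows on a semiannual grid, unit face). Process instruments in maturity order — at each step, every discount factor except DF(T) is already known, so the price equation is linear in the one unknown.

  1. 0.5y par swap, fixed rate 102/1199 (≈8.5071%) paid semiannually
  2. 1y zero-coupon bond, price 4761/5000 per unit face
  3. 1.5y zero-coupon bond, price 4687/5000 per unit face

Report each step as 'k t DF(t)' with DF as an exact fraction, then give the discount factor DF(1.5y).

step 1 [0.5y] swap r/2=51/1199: DF=(1 − 51/1199·(0))/(1+51/1199) = 1199/1250 ≈ 0.959200
step 2 [1y] zero: DF = P = 4761/5000 ≈ 0.952200
step 3 [1.5y] zero: DF = P = 4687/5000 ≈ 0.937400

1 1/2 1199/1250
2 1 4761/5000
3 3/2 4687/5000
DF(1.5y) = 4687/5000 ≈ 0.937400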